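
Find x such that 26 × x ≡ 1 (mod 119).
87

gcd(26, 119) = 1, so the inverse exists.
Extended Euclidean algorithm on (119, 26):
119 = 4 × 26 + 15  ⟹  15 = (1)·119 + (-4)·26
26 = 1 × 15 + 11  ⟹  11 = (-1)·119 + (5)·26
15 = 1 × 11 + 4  ⟹  4 = (2)·119 + (-9)·26
11 = 2 × 4 + 3  ⟹  3 = (-5)·119 + (23)·26
4 = 1 × 3 + 1  ⟹  1 = (7)·119 + (-32)·26
So (-32)·26 ≡ 1 (mod 119), i.e. 26^(-1) ≡ -32 ≡ 87 (mod 119).
Check: 26 × 87 = 2262 ≡ 1 (mod 119)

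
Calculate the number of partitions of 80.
15796476

p(n) counts ways to write n as a sum of positive integers (order ignored).
Euler's pentagonal recurrence: p(k) = p(k-1) + p(k-2) - p(k-5) - p(k-7) + p(k-12) + p(k-15) - ... (offsets j(3j∓1)/2, signs ++--, p(0)=1, p(<0)=0).
DP table for k = 0..79: p(0)=1, p(1)=1, p(2)=2, p(3)=3, p(4)=5, p(5)=7, p(6)=11, p(7)=15, p(8)=22, p(9)=30, p(10)=42, p(11)=56, p(12)=77, p(13)=101, p(14)=135, p(15)=176, p(16)=231, p(17)=297, p(18)=385, p(19)=490, p(20)=627, p(21)=792, p(22)=1002, p(23)=1255, p(24)=1575, p(25)=1958, p(26)=2436, p(27)=3010, p(28)=3718, p(29)=4565, p(30)=5604, p(31)=6842, p(32)=8349, p(33)=10143, p(34)=12310, p(35)=14883, p(36)=17977, p(37)=21637, p(38)=26015, p(39)=31185, p(40)=37338, p(41)=44583, p(42)=53174, p(43)=63261, p(44)=75175, p(45)=89134, p(46)=105558, p(47)=124754, p(48)=147273, p(49)=173525, p(50)=204226, p(51)=239943, p(52)=281589, p(53)=329931, p(54)=386155, p(55)=451276, p(56)=526823, p(57)=614154, p(58)=715220, p(59)=831820, p(60)=966467, p(61)=1121505, p(62)=1300156, p(63)=1505499, p(64)=1741630, p(65)=2012558, p(66)=2323520, p(67)=2679689, p(68)=3087735, p(69)=3554345, p(70)=4087968, p(71)=4697205, p(72)=5392783, p(73)=6185689, p(74)=7089500, p(75)=8118264, p(76)=9289091, p(77)=10619863, p(78)=12132164, p(79)=13848650.
Final step: p(80) = p(79) + p(78) - p(75) - p(73) + p(68) + p(65) - p(58) - p(54) + p(45) + p(40) - p(29) - p(23) + p(10) + p(3)
= 13848650 + 12132164 - 8118264 - 6185689 + 3087735 + 2012558 - 715220 - 386155 + 89134 + 37338 - 4565 - 1255 + 42 + 3
= 15796476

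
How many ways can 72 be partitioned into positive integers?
5392783

p(n) counts ways to write n as a sum of positive integers (order ignored).
Euler's pentagonal recurrence: p(k) = p(k-1) + p(k-2) - p(k-5) - p(k-7) + p(k-12) + p(k-15) - ... (offsets j(3j∓1)/2, signs ++--, p(0)=1, p(<0)=0).
DP table for k = 0..71: p(0)=1, p(1)=1, p(2)=2, p(3)=3, p(4)=5, p(5)=7, p(6)=11, p(7)=15, p(8)=22, p(9)=30, p(10)=42, p(11)=56, p(12)=77, p(13)=101, p(14)=135, p(15)=176, p(16)=231, p(17)=297, p(18)=385, p(19)=490, p(20)=627, p(21)=792, p(22)=1002, p(23)=1255, p(24)=1575, p(25)=1958, p(26)=2436, p(27)=3010, p(28)=3718, p(29)=4565, p(30)=5604, p(31)=6842, p(32)=8349, p(33)=10143, p(34)=12310, p(35)=14883, p(36)=17977, p(37)=21637, p(38)=26015, p(39)=31185, p(40)=37338, p(41)=44583, p(42)=53174, p(43)=63261, p(44)=75175, p(45)=89134, p(46)=105558, p(47)=124754, p(48)=147273, p(49)=173525, p(50)=204226, p(51)=239943, p(52)=281589, p(53)=329931, p(54)=386155, p(55)=451276, p(56)=526823, p(57)=614154, p(58)=715220, p(59)=831820, p(60)=966467, p(61)=1121505, p(62)=1300156, p(63)=1505499, p(64)=1741630, p(65)=2012558, p(66)=2323520, p(67)=2679689, p(68)=3087735, p(69)=3554345, p(70)=4087968, p(71)=4697205.
Final step: p(72) = p(71) + p(70) - p(67) - p(65) + p(60) + p(57) - p(50) - p(46) + p(37) + p(32) - p(21) - p(15) + p(2)
= 4697205 + 4087968 - 2679689 - 2012558 + 966467 + 614154 - 204226 - 105558 + 21637 + 8349 - 792 - 176 + 2
= 5392783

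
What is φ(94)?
46

94 = 2 × 47
φ(n) = n × ∏(1 - 1/p) for each prime p dividing n
φ(94) = 94 × (1 - 1/2) × (1 - 1/47) = 46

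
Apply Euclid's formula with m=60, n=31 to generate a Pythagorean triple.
(2639, 3720, 4561)

Euclid's formula: a = m² - n², b = 2mn, c = m² + n²
m = 60, n = 31
a = 60² - 31² = 3600 - 961 = 2639
b = 2 × 60 × 31 = 3720
c = 60² + 31² = 3600 + 961 = 4561
Verification: 2639² + 3720² = 6964321 + 13838400 = 20802721 = 4561² ✓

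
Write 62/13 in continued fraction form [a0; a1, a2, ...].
[4; 1, 3, 3]

Euclidean algorithm steps:
62 = 4 × 13 + 10
13 = 1 × 10 + 3
10 = 3 × 3 + 1
3 = 3 × 1 + 0
Continued fraction: [4; 1, 3, 3]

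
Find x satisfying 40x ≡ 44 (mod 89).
x ≡ 10 (mod 89)

gcd(40, 89) = 1, which divides 44, so solutions exist.
Find 40^(-1) mod 89 by the extended Euclidean algorithm:
89 = 2 × 40 + 9  ⟹  9 = (1)·89 + (-2)·40
40 = 4 × 9 + 4  ⟹  4 = (-4)·89 + (9)·40
9 = 2 × 4 + 1  ⟹  1 = (9)·89 + (-20)·40
So (-20)·40 ≡ 1 (mod 89), i.e. 40^(-1) ≡ -20 ≡ 69 (mod 89).
x ≡ 69 × 44 = 3036 ≡ 10 (mod 89).
Check: 40 × 10 = 400 ≡ 44 (mod 89).
Unique solution: x ≡ 10 (mod 89)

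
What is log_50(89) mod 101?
29

Baby-step giant-step with step n = ⌈√101⌉ = 11.
Baby steps 50^j mod 101 (j:value) for j=0..10: 0:1, 1:50, 2:76, 3:63, 4:19, 5:41, 6:30, 7:86, 8:58, 9:72, 10:65.
Giant-step multiplier: 50^(-11) ≡ 50^(100-11) = 50^89 ≡ 73 (mod 101).
Giant steps γ_i = 89·73^i mod 101: γ_0=89, γ_1=33, γ_2=86 (in table at j=7).
x = i·n + j = 2·11 + 7 = 29.
Check: 50^29 ≡ 89 (mod 101).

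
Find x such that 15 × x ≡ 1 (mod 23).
20

gcd(15, 23) = 1, so the inverse exists.
Extended Euclidean algorithm on (23, 15):
23 = 1 × 15 + 8  ⟹  8 = (1)·23 + (-1)·15
15 = 1 × 8 + 7  ⟹  7 = (-1)·23 + (2)·15
8 = 1 × 7 + 1  ⟹  1 = (2)·23 + (-3)·15
So (-3)·15 ≡ 1 (mod 23), i.e. 15^(-1) ≡ -3 ≡ 20 (mod 23).
Check: 15 × 20 = 300 ≡ 1 (mod 23)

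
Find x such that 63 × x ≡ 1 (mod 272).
95

gcd(63, 272) = 1, so the inverse exists.
Extended Euclidean algorithm on (272, 63):
272 = 4 × 63 + 20  ⟹  20 = (1)·272 + (-4)·63
63 = 3 × 20 + 3  ⟹  3 = (-3)·272 + (13)·63
20 = 6 × 3 + 2  ⟹  2 = (19)·272 + (-82)·63
3 = 1 × 2 + 1  ⟹  1 = (-22)·272 + (95)·63
So (95)·63 ≡ 1 (mod 272), i.e. 63^(-1) ≡ 95 (mod 272).
Check: 63 × 95 = 5985 ≡ 1 (mod 272)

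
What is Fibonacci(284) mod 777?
228

Matrix identity: Q^n = [[F_(n+1), F_n], [F_n, F_(n-1)]] with Q = [[1,1],[1,0]].
n = 284 = 100011100₂. Square-and-multiply, entries mod 777:
Q^1 = [[1,1],[1,0]]
Q^2 = (Q^1)² = [[2,1],[1,1]]
Q^4 = (Q^2)² = [[5,3],[3,2]]
Q^8 = (Q^4)² = [[34,21],[21,13]]
Q^17 = (Q^8)²·Q = [[253,43],[43,210]]
Q^35 = (Q^17)²·Q = [[297,590],[590,484]]
Q^71 = (Q^35)²·Q = [[441,412],[412,29]]
Q^142 = (Q^71)² = [[589,167],[167,422]]
Q^284 = (Q^142)² = [[296,228],[228,68]]
F_284 mod 777 = Q^284[0][1] = 228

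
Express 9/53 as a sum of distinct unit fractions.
1/6 + 1/318

Greedy algorithm:
9/53: ceiling(53/9) = 6, use 1/6
1/318: ceiling(318/1) = 318, use 1/318
Result: 9/53 = 1/6 + 1/318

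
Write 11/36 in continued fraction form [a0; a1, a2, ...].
[0; 3, 3, 1, 2]

Euclidean algorithm steps:
11 = 0 × 36 + 11
36 = 3 × 11 + 3
11 = 3 × 3 + 2
3 = 1 × 2 + 1
2 = 2 × 1 + 0
Continued fraction: [0; 3, 3, 1, 2]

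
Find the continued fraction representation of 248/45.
[5; 1, 1, 22]

Euclidean algorithm steps:
248 = 5 × 45 + 23
45 = 1 × 23 + 22
23 = 1 × 22 + 1
22 = 22 × 1 + 0
Continued fraction: [5; 1, 1, 22]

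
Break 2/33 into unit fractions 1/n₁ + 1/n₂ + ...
1/17 + 1/561

Greedy algorithm:
2/33: ceiling(33/2) = 17, use 1/17
1/561: ceiling(561/1) = 561, use 1/561
Result: 2/33 = 1/17 + 1/561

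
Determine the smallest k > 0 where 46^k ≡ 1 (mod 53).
13

53 is prime, so ord(46) divides φ(53) = 52.
Divisors of 52: 1, 2, 4, 13, 26, 52.
Repeated squaring: 46^1 ≡ 46, 46^2 ≡ 49, 46^4 ≡ 16, 46^8 ≡ 44, 46^16 ≡ 28, 46^32 ≡ 42 (mod 53).
Test 46^d mod 53 for each divisor d in increasing order:
46^1 ≡ 46
46^2 ≡ 49
46^4 ≡ 16
46^13 = 46^8·46^4·46^1 ≡ 1  ← first divisor giving 1
The order is 13.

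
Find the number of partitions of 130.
5371315400

p(n) counts ways to write n as a sum of positive integers (order ignored).
Euler's pentagonal recurrence: p(k) = p(k-1) + p(k-2) - p(k-5) - p(k-7) + p(k-12) + p(k-15) - ... (offsets j(3j∓1)/2, signs ++--, p(0)=1, p(<0)=0).
DP table for k = 0..129: p(0)=1, p(1)=1, p(2)=2, p(3)=3, p(4)=5, p(5)=7, p(6)=11, p(7)=15, p(8)=22, p(9)=30, p(10)=42, p(11)=56, p(12)=77, p(13)=101, p(14)=135, p(15)=176, p(16)=231, p(17)=297, p(18)=385, p(19)=490, p(20)=627, p(21)=792, p(22)=1002, p(23)=1255, p(24)=1575, p(25)=1958, p(26)=2436, p(27)=3010, p(28)=3718, p(29)=4565, p(30)=5604, p(31)=6842, p(32)=8349, p(33)=10143, p(34)=12310, p(35)=14883, p(36)=17977, p(37)=21637, p(38)=26015, p(39)=31185, p(40)=37338, p(41)=44583, p(42)=53174, p(43)=63261, p(44)=75175, p(45)=89134, p(46)=105558, p(47)=124754, p(48)=147273, p(49)=173525, p(50)=204226, p(51)=239943, p(52)=281589, p(53)=329931, p(54)=386155, p(55)=451276, p(56)=526823, p(57)=614154, p(58)=715220, p(59)=831820, p(60)=966467, p(61)=1121505, p(62)=1300156, p(63)=1505499, p(64)=1741630, p(65)=2012558, p(66)=2323520, p(67)=2679689, p(68)=3087735, p(69)=3554345, p(70)=4087968, p(71)=4697205, p(72)=5392783, p(73)=6185689, p(74)=7089500, p(75)=8118264, p(76)=9289091, p(77)=10619863, p(78)=12132164, p(79)=13848650, p(80)=15796476, p(81)=18004327, p(82)=20506255, p(83)=23338469, p(84)=26543660, p(85)=30167357, p(86)=34262962, p(87)=38887673, p(88)=44108109, p(89)=49995925, p(90)=56634173, p(91)=64112359, p(92)=72533807, p(93)=82010177, p(94)=92669720, p(95)=104651419, p(96)=118114304, p(97)=133230930, p(98)=150198136, p(99)=169229875, p(100)=190569292, p(101)=214481126, p(102)=241265379, p(103)=271248950, p(104)=304801365, p(105)=342325709, p(106)=384276336, p(107)=431149389, p(108)=483502844, p(109)=541946240, p(110)=607163746, p(111)=679903203, p(112)=761002156, p(113)=851376628, p(114)=952050665, p(115)=1064144451, p(116)=1188908248, p(117)=1327710076, p(118)=1482074143, p(119)=1653668665, p(120)=1844349560, p(121)=2056148051, p(122)=2291320912, p(123)=2552338241, p(124)=2841940500, p(125)=3163127352, p(126)=3519222692, p(127)=3913864295, p(128)=4351078600, p(129)=4835271870.
Final step: p(130) = p(129) + p(128) - p(125) - p(123) + p(118) + p(115) - p(108) - p(104) + p(95) + p(90) - p(79) - p(73) + p(60) + p(53) - p(38) - p(30) + p(13) + p(4)
= 4835271870 + 4351078600 - 3163127352 - 2552338241 + 1482074143 + 1064144451 - 483502844 - 304801365 + 104651419 + 56634173 - 13848650 - 6185689 + 966467 + 329931 - 26015 - 5604 + 101 + 5
= 5371315400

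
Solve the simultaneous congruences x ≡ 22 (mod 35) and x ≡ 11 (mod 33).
407

Using Chinese Remainder Theorem:
M = 35 × 33 = 1155
M1 = 33, M2 = 35
y1 = 33^(-1) mod 35 = 17
y2 = 35^(-1) mod 33 = 17
x = (22×33×17 + 11×35×17) mod 1155 = 407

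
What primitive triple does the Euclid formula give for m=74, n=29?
(4635, 4292, 6317)

Euclid's formula: a = m² - n², b = 2mn, c = m² + n²
m = 74, n = 29
a = 74² - 29² = 5476 - 841 = 4635
b = 2 × 74 × 29 = 4292
c = 74² + 29² = 5476 + 841 = 6317
Verification: 4635² + 4292² = 21483225 + 18421264 = 39904489 = 6317² ✓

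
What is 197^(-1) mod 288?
269

gcd(197, 288) = 1, so the inverse exists.
Extended Euclidean algorithm on (288, 197):
288 = 1 × 197 + 91  ⟹  91 = (1)·288 + (-1)·197
197 = 2 × 91 + 15  ⟹  15 = (-2)·288 + (3)·197
91 = 6 × 15 + 1  ⟹  1 = (13)·288 + (-19)·197
So (-19)·197 ≡ 1 (mod 288), i.e. 197^(-1) ≡ -19 ≡ 269 (mod 288).
Check: 197 × 269 = 52993 ≡ 1 (mod 288)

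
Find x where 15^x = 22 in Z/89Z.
20

Baby-step giant-step with step n = ⌈√89⌉ = 10.
Baby steps 15^j mod 89 (j:value) for j=0..9: 0:1, 1:15, 2:47, 3:82, 4:73, 5:27, 6:49, 7:23, 8:78, 9:13.
Giant-step multiplier: 15^(-10) ≡ 15^(88-10) = 15^78 ≡ 21 (mod 89).
Giant steps γ_i = 22·21^i mod 89: γ_0=22, γ_1=17, γ_2=1 (in table at j=0).
x = i·n + j = 2·10 + 0 = 20.
Check: 15^20 ≡ 22 (mod 89).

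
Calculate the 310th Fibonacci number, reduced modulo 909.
863

Matrix identity: Q^n = [[F_(n+1), F_n], [F_n, F_(n-1)]] with Q = [[1,1],[1,0]].
n = 310 = 100110110₂. Square-and-multiply, entries mod 909:
Q^1 = [[1,1],[1,0]]
Q^2 = (Q^1)² = [[2,1],[1,1]]
Q^4 = (Q^2)² = [[5,3],[3,2]]
Q^9 = (Q^4)²·Q = [[55,34],[34,21]]
Q^19 = (Q^9)²·Q = [[402,545],[545,766]]
Q^38 = (Q^19)² = [[493,260],[260,233]]
Q^77 = (Q^38)²·Q = [[368,680],[680,597]]
Q^155 = (Q^77)²·Q = [[513,611],[611,811]]
Q^310 = (Q^155)² = [[190,863],[863,236]]
F_310 mod 909 = Q^310[0][1] = 863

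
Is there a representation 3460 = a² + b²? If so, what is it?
18² + 56² (a=18, b=56)

Factorization: 3460 = 2^2 × 5 × 173
By Fermat: n is sum of two squares iff every prime p ≡ 3 (mod 4) appears to even power.
All primes ≡ 3 (mod 4) appear to even power.
Search a = 0, 1, 2, … for 3460 - a² a perfect square: first hit at a = 18: 3460 - 324 = 3136 = 56².
3460 = 18² + 56² = 324 + 3136 ✓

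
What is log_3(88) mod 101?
64

Baby-step giant-step with step n = ⌈√101⌉ = 11.
Baby steps 3^j mod 101 (j:value) for j=0..10: 0:1, 1:3, 2:9, 3:27, 4:81, 5:41, 6:22, 7:66, 8:97, 9:89, 10:65.
Giant-step multiplier: 3^(-11) ≡ 3^(100-11) = 3^89 ≡ 72 (mod 101).
Giant steps γ_i = 88·72^i mod 101: γ_0=88, γ_1=74, γ_2=76, γ_3=18, γ_4=84, γ_5=89 (in table at j=9).
x = i·n + j = 5·11 + 9 = 64.
Check: 3^64 ≡ 88 (mod 101).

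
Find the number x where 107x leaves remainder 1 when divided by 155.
113

gcd(107, 155) = 1, so the inverse exists.
Extended Euclidean algorithm on (155, 107):
155 = 1 × 107 + 48  ⟹  48 = (1)·155 + (-1)·107
107 = 2 × 48 + 11  ⟹  11 = (-2)·155 + (3)·107
48 = 4 × 11 + 4  ⟹  4 = (9)·155 + (-13)·107
11 = 2 × 4 + 3  ⟹  3 = (-20)·155 + (29)·107
4 = 1 × 3 + 1  ⟹  1 = (29)·155 + (-42)·107
So (-42)·107 ≡ 1 (mod 155), i.e. 107^(-1) ≡ -42 ≡ 113 (mod 155).
Check: 107 × 113 = 12091 ≡ 1 (mod 155)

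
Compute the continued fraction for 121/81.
[1; 2, 40]

Euclidean algorithm steps:
121 = 1 × 81 + 40
81 = 2 × 40 + 1
40 = 40 × 1 + 0
Continued fraction: [1; 2, 40]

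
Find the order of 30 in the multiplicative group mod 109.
108

109 is prime, so ord(30) divides φ(109) = 108.
Divisors of 108: 1, 2, 3, 4, 6, 9, 12, 18, 27, 36, 54, 108.
Repeated squaring: 30^1 ≡ 30, 30^2 ≡ 28, 30^4 ≡ 21, 30^8 ≡ 5, 30^16 ≡ 25, 30^32 ≡ 80, 30^64 ≡ 78 (mod 109).
Test 30^d mod 109 for each divisor d in increasing order:
30^1 ≡ 30
30^2 ≡ 28
30^3 = 30^2·30^1 ≡ 77
30^4 ≡ 21
30^6 = 30^4·30^2 ≡ 43
30^9 = 30^8·30^1 ≡ 41
30^12 = 30^8·30^4 ≡ 105
30^18 = 30^16·30^2 ≡ 46
30^27 = 30^16·30^8·30^2·30^1 ≡ 33
30^36 = 30^32·30^4 ≡ 45
30^54 = 30^32·30^16·30^4·30^2 ≡ 108
30^108 = 30^64·30^32·30^8·30^4 ≡ 1  ← first divisor giving 1
The order is 108.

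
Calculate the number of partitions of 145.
24908858009

p(n) counts ways to write n as a sum of positive integers (order ignored).
Euler's pentagonal recurrence: p(k) = p(k-1) + p(k-2) - p(k-5) - p(k-7) + p(k-12) + p(k-15) - ... (offsets j(3j∓1)/2, signs ++--, p(0)=1, p(<0)=0).
DP table for k = 0..144: p(0)=1, p(1)=1, p(2)=2, p(3)=3, p(4)=5, p(5)=7, p(6)=11, p(7)=15, p(8)=22, p(9)=30, p(10)=42, p(11)=56, p(12)=77, p(13)=101, p(14)=135, p(15)=176, p(16)=231, p(17)=297, p(18)=385, p(19)=490, p(20)=627, p(21)=792, p(22)=1002, p(23)=1255, p(24)=1575, p(25)=1958, p(26)=2436, p(27)=3010, p(28)=3718, p(29)=4565, p(30)=5604, p(31)=6842, p(32)=8349, p(33)=10143, p(34)=12310, p(35)=14883, p(36)=17977, p(37)=21637, p(38)=26015, p(39)=31185, p(40)=37338, p(41)=44583, p(42)=53174, p(43)=63261, p(44)=75175, p(45)=89134, p(46)=105558, p(47)=124754, p(48)=147273, p(49)=173525, p(50)=204226, p(51)=239943, p(52)=281589, p(53)=329931, p(54)=386155, p(55)=451276, p(56)=526823, p(57)=614154, p(58)=715220, p(59)=831820, p(60)=966467, p(61)=1121505, p(62)=1300156, p(63)=1505499, p(64)=1741630, p(65)=2012558, p(66)=2323520, p(67)=2679689, p(68)=3087735, p(69)=3554345, p(70)=4087968, p(71)=4697205, p(72)=5392783, p(73)=6185689, p(74)=7089500, p(75)=8118264, p(76)=9289091, p(77)=10619863, p(78)=12132164, p(79)=13848650, p(80)=15796476, p(81)=18004327, p(82)=20506255, p(83)=23338469, p(84)=26543660, p(85)=30167357, p(86)=34262962, p(87)=38887673, p(88)=44108109, p(89)=49995925, p(90)=56634173, p(91)=64112359, p(92)=72533807, p(93)=82010177, p(94)=92669720, p(95)=104651419, p(96)=118114304, p(97)=133230930, p(98)=150198136, p(99)=169229875, p(100)=190569292, p(101)=214481126, p(102)=241265379, p(103)=271248950, p(104)=304801365, p(105)=342325709, p(106)=384276336, p(107)=431149389, p(108)=483502844, p(109)=541946240, p(110)=607163746, p(111)=679903203, p(112)=761002156, p(113)=851376628, p(114)=952050665, p(115)=1064144451, p(116)=1188908248, p(117)=1327710076, p(118)=1482074143, p(119)=1653668665, p(120)=1844349560, p(121)=2056148051, p(122)=2291320912, p(123)=2552338241, p(124)=2841940500, p(125)=3163127352, p(126)=3519222692, p(127)=3913864295, p(128)=4351078600, p(129)=4835271870, p(130)=5371315400, p(131)=5964539504, p(132)=6620830889, p(133)=7346629512, p(134)=8149040695, p(135)=9035836076, p(136)=10015581680, p(137)=11097645016, p(138)=12292341831, p(139)=13610949895, p(140)=15065878135, p(141)=16670689208, p(142)=18440293320, p(143)=20390982757, p(144)=22540654445.
Final step: p(145) = p(144) + p(143) - p(140) - p(138) + p(133) + p(130) - p(123) - p(119) + p(110) + p(105) - p(94) - p(88) + p(75) + p(68) - p(53) - p(45) + p(28) + p(19) - p(0)
= 22540654445 + 20390982757 - 15065878135 - 12292341831 + 7346629512 + 5371315400 - 2552338241 - 1653668665 + 607163746 + 342325709 - 92669720 - 44108109 + 8118264 + 3087735 - 329931 - 89134 + 3718 + 490 - 1
= 24908858009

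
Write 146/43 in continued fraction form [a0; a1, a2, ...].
[3; 2, 1, 1, 8]

Euclidean algorithm steps:
146 = 3 × 43 + 17
43 = 2 × 17 + 9
17 = 1 × 9 + 8
9 = 1 × 8 + 1
8 = 8 × 1 + 0
Continued fraction: [3; 2, 1, 1, 8]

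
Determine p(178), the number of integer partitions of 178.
571701605655

p(n) counts ways to write n as a sum of positive integers (order ignored).
Euler's pentagonal recurrence: p(k) = p(k-1) + p(k-2) - p(k-5) - p(k-7) + p(k-12) + p(k-15) - ... (offsets j(3j∓1)/2, signs ++--, p(0)=1, p(<0)=0).
DP table for k = 0..177: p(0)=1, p(1)=1, p(2)=2, p(3)=3, p(4)=5, p(5)=7, p(6)=11, p(7)=15, p(8)=22, p(9)=30, p(10)=42, p(11)=56, p(12)=77, p(13)=101, p(14)=135, p(15)=176, p(16)=231, p(17)=297, p(18)=385, p(19)=490, p(20)=627, p(21)=792, p(22)=1002, p(23)=1255, p(24)=1575, p(25)=1958, p(26)=2436, p(27)=3010, p(28)=3718, p(29)=4565, p(30)=5604, p(31)=6842, p(32)=8349, p(33)=10143, p(34)=12310, p(35)=14883, p(36)=17977, p(37)=21637, p(38)=26015, p(39)=31185, p(40)=37338, p(41)=44583, p(42)=53174, p(43)=63261, p(44)=75175, p(45)=89134, p(46)=105558, p(47)=124754, p(48)=147273, p(49)=173525, p(50)=204226, p(51)=239943, p(52)=281589, p(53)=329931, p(54)=386155, p(55)=451276, p(56)=526823, p(57)=614154, p(58)=715220, p(59)=831820, p(60)=966467, p(61)=1121505, p(62)=1300156, p(63)=1505499, p(64)=1741630, p(65)=2012558, p(66)=2323520, p(67)=2679689, p(68)=3087735, p(69)=3554345, p(70)=4087968, p(71)=4697205, p(72)=5392783, p(73)=6185689, p(74)=7089500, p(75)=8118264, p(76)=9289091, p(77)=10619863, p(78)=12132164, p(79)=13848650, p(80)=15796476, p(81)=18004327, p(82)=20506255, p(83)=23338469, p(84)=26543660, p(85)=30167357, p(86)=34262962, p(87)=38887673, p(88)=44108109, p(89)=49995925, p(90)=56634173, p(91)=64112359, p(92)=72533807, p(93)=82010177, p(94)=92669720, p(95)=104651419, p(96)=118114304, p(97)=133230930, p(98)=150198136, p(99)=169229875, p(100)=190569292, p(101)=214481126, p(102)=241265379, p(103)=271248950, p(104)=304801365, p(105)=342325709, p(106)=384276336, p(107)=431149389, p(108)=483502844, p(109)=541946240, p(110)=607163746, p(111)=679903203, p(112)=761002156, p(113)=851376628, p(114)=952050665, p(115)=1064144451, p(116)=1188908248, p(117)=1327710076, p(118)=1482074143, p(119)=1653668665, p(120)=1844349560, p(121)=2056148051, p(122)=2291320912, p(123)=2552338241, p(124)=2841940500, p(125)=3163127352, p(126)=3519222692, p(127)=3913864295, p(128)=4351078600, p(129)=4835271870, p(130)=5371315400, p(131)=5964539504, p(132)=6620830889, p(133)=7346629512, p(134)=8149040695, p(135)=9035836076, p(136)=10015581680, p(137)=11097645016, p(138)=12292341831, p(139)=13610949895, p(140)=15065878135, p(141)=16670689208, p(142)=18440293320, p(143)=20390982757, p(144)=22540654445, p(145)=24908858009, p(146)=27517052599, p(147)=30388671978, p(148)=33549419497, p(149)=37027355200, p(150)=40853235313, p(151)=45060624582, p(152)=49686288421, p(153)=54770336324, p(154)=60356673280, p(155)=66493182097, p(156)=73232243759, p(157)=80630964769, p(158)=88751778802, p(159)=97662728555, p(160)=107438159466, p(161)=118159068427, p(162)=129913904637, p(163)=142798995930, p(164)=156919475295, p(165)=172389800255, p(166)=189334822579, p(167)=207890420102, p(168)=228204732751, p(169)=250438925115, p(170)=274768617130, p(171)=301384802048, p(172)=330495499613, p(173)=362326859895, p(174)=397125074750, p(175)=435157697830, p(176)=476715857290, p(177)=522115831195.
Final step: p(178) = p(177) + p(176) - p(173) - p(171) + p(166) + p(163) - p(156) - p(152) + p(143) + p(138) - p(127) - p(121) + p(108) + p(101) - p(86) - p(78) + p(61) + p(52) - p(33) - p(23) + p(2)
= 522115831195 + 476715857290 - 362326859895 - 301384802048 + 189334822579 + 142798995930 - 73232243759 - 49686288421 + 20390982757 + 12292341831 - 3913864295 - 2056148051 + 483502844 + 214481126 - 34262962 - 12132164 + 1121505 + 281589 - 10143 - 1255 + 2
= 571701605655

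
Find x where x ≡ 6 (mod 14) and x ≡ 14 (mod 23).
244

Using Chinese Remainder Theorem:
M = 14 × 23 = 322
M1 = 23, M2 = 14
y1 = 23^(-1) mod 14 = 11
y2 = 14^(-1) mod 23 = 5
x = (6×23×11 + 14×14×5) mod 322 = 244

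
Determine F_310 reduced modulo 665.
155

Matrix identity: Q^n = [[F_(n+1), F_n], [F_n, F_(n-1)]] with Q = [[1,1],[1,0]].
n = 310 = 100110110₂. Square-and-multiply, entries mod 665:
Q^1 = [[1,1],[1,0]]
Q^2 = (Q^1)² = [[2,1],[1,1]]
Q^4 = (Q^2)² = [[5,3],[3,2]]
Q^9 = (Q^4)²·Q = [[55,34],[34,21]]
Q^19 = (Q^9)²·Q = [[115,191],[191,589]]
Q^38 = (Q^19)² = [[496,134],[134,362]]
Q^77 = (Q^38)²·Q = [[559,632],[632,592]]
Q^155 = (Q^77)²·Q = [[277,355],[355,587]]
Q^310 = (Q^155)² = [[594,155],[155,439]]
F_310 mod 665 = Q^310[0][1] = 155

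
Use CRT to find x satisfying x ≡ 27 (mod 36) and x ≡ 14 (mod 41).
711

Using Chinese Remainder Theorem:
M = 36 × 41 = 1476
M1 = 41, M2 = 36
y1 = 41^(-1) mod 36 = 29
y2 = 36^(-1) mod 41 = 8
x = (27×41×29 + 14×36×8) mod 1476 = 711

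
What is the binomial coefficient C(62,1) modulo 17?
11

Using Lucas' theorem:
Write n=62 and k=1 in base 17:
n in base 17: [3, 11]
k in base 17: [0, 1]
C(62,1) mod 17 = ∏ C(n_i, k_i) mod 17
Digit binomials (mod 17): C(3,0) = 1; C(11,1) = 11
Product: 1 × 11 = 11 ≡ 11 (mod 17)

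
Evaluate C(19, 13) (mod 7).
0

Using Lucas' theorem:
Write n=19 and k=13 in base 7:
n in base 7: [2, 5]
k in base 7: [1, 6]
C(19,13) mod 7 = ∏ C(n_i, k_i) mod 7
Digit binomials (mod 7): C(2,1) = 2; C(5,6) = 0 (k_i > n_i)
Product: 2 × 0 = 0 ≡ 0 (mod 7)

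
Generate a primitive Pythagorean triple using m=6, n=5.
(11, 60, 61)

Euclid's formula: a = m² - n², b = 2mn, c = m² + n²
m = 6, n = 5
a = 6² - 5² = 36 - 25 = 11
b = 2 × 6 × 5 = 60
c = 6² + 5² = 36 + 25 = 61
Verification: 11² + 60² = 121 + 3600 = 3721 = 61² ✓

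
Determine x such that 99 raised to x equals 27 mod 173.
77

Baby-step giant-step with step n = ⌈√173⌉ = 14.
Baby steps 99^j mod 173 (j:value) for j=0..13: 0:1, 1:99, 2:113, 3:115, 4:140, 5:20, 6:77, 7:11, 8:51, 9:32, 10:54, 11:156, 12:47, 13:155.
Giant-step multiplier: 99^(-14) ≡ 99^(172-14) = 99^158 ≡ 163 (mod 173).
Giant steps γ_i = 27·163^i mod 173: γ_0=27, γ_1=76, γ_2=105, γ_3=161, γ_4=120, γ_5=11 (in table at j=7).
x = i·n + j = 5·14 + 7 = 77.
Check: 99^77 ≡ 27 (mod 173).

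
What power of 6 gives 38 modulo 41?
35

Baby-step giant-step with step n = ⌈√41⌉ = 7.
Baby steps 6^j mod 41 (j:value) for j=0..6: 0:1, 1:6, 2:36, 3:11, 4:25, 5:27, 6:39.
Giant-step multiplier: 6^(-7) ≡ 6^(40-7) = 6^33 ≡ 17 (mod 41).
Giant steps γ_i = 38·17^i mod 41: γ_0=38, γ_1=31, γ_2=35, γ_3=21, γ_4=29, γ_5=1 (in table at j=0).
x = i·n + j = 5·7 + 0 = 35.
Check: 6^35 ≡ 38 (mod 41).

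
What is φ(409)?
408

409 = 409
φ(n) = n × ∏(1 - 1/p) for each prime p dividing n
φ(409) = 409 × (1 - 1/409) = 408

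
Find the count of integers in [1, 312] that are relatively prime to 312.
96

312 = 2^3 × 3 × 13
φ(n) = n × ∏(1 - 1/p) for each prime p dividing n
φ(312) = 312 × (1 - 1/2) × (1 - 1/3) × (1 - 1/13) = 96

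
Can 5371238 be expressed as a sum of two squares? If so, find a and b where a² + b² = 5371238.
Not possible

Factorization: 5371238 = 2 × 139^3
By Fermat: n is sum of two squares iff every prime p ≡ 3 (mod 4) appears to even power.
Prime(s) ≡ 3 (mod 4) with odd exponent: [(139, 3)]
Therefore 5371238 cannot be expressed as a² + b².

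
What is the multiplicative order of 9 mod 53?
26

53 is prime, so ord(9) divides φ(53) = 52.
Divisors of 52: 1, 2, 4, 13, 26, 52.
Repeated squaring: 9^1 ≡ 9, 9^2 ≡ 28, 9^4 ≡ 42, 9^8 ≡ 15, 9^16 ≡ 13, 9^32 ≡ 10 (mod 53).
Test 9^d mod 53 for each divisor d in increasing order:
9^1 ≡ 9
9^2 ≡ 28
9^4 ≡ 42
9^13 = 9^8·9^4·9^1 ≡ 52
9^26 = 9^16·9^8·9^2 ≡ 1  ← first divisor giving 1
The order is 26.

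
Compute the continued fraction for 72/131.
[0; 1, 1, 4, 1, 1, 6]

Euclidean algorithm steps:
72 = 0 × 131 + 72
131 = 1 × 72 + 59
72 = 1 × 59 + 13
59 = 4 × 13 + 7
13 = 1 × 7 + 6
7 = 1 × 6 + 1
6 = 6 × 1 + 0
Continued fraction: [0; 1, 1, 4, 1, 1, 6]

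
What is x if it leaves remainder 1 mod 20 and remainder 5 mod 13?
161

Using Chinese Remainder Theorem:
M = 20 × 13 = 260
M1 = 13, M2 = 20
y1 = 13^(-1) mod 20 = 17
y2 = 20^(-1) mod 13 = 2
x = (1×13×17 + 5×20×2) mod 260 = 161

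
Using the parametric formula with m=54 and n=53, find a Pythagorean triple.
(107, 5724, 5725)

Euclid's formula: a = m² - n², b = 2mn, c = m² + n²
m = 54, n = 53
a = 54² - 53² = 2916 - 2809 = 107
b = 2 × 54 × 53 = 5724
c = 54² + 53² = 2916 + 2809 = 5725
Verification: 107² + 5724² = 11449 + 32764176 = 32775625 = 5725² ✓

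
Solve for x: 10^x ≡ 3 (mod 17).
11

Baby-step giant-step with step n = ⌈√17⌉ = 5.
Baby steps 10^j mod 17 (j:value) for j=0..4: 0:1, 1:10, 2:15, 3:14, 4:4.
Giant-step multiplier: 10^(-5) ≡ 10^(16-5) = 10^11 ≡ 3 (mod 17).
Giant steps γ_i = 3·3^i mod 17: γ_0=3, γ_1=9, γ_2=10 (in table at j=1).
x = i·n + j = 2·5 + 1 = 11.
Check: 10^11 ≡ 3 (mod 17).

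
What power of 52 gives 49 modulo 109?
44

Baby-step giant-step with step n = ⌈√109⌉ = 11.
Baby steps 52^j mod 109 (j:value) for j=0..10: 0:1, 1:52, 2:88, 3:107, 4:5, 5:42, 6:4, 7:99, 8:25, 9:101, 10:20.
Giant-step multiplier: 52^(-11) ≡ 52^(108-11) = 52^97 ≡ 85 (mod 109).
Giant steps γ_i = 49·85^i mod 109: γ_0=49, γ_1=23, γ_2=102, γ_3=59, γ_4=1 (in table at j=0).
x = i·n + j = 4·11 + 0 = 44.
Check: 52^44 ≡ 49 (mod 109).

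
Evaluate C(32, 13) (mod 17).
3

Using Lucas' theorem:
Write n=32 and k=13 in base 17:
n in base 17: [1, 15]
k in base 17: [0, 13]
C(32,13) mod 17 = ∏ C(n_i, k_i) mod 17
Digit binomials (mod 17): C(1,0) = 1; C(15,13) = 105 ≡ 3
Product: 1 × 3 = 3 ≡ 3 (mod 17)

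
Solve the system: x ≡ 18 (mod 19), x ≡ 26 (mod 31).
398

Using Chinese Remainder Theorem:
M = 19 × 31 = 589
M1 = 31, M2 = 19
y1 = 31^(-1) mod 19 = 8
y2 = 19^(-1) mod 31 = 18
x = (18×31×8 + 26×19×18) mod 589 = 398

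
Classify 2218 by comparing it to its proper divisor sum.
deficient

Proper divisors of 2218: sum = 1 + 2 + 1109 = 1112
Since 1112 < 2218, 2218 is deficient.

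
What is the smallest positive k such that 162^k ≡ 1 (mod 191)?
95

191 is prime, so ord(162) divides φ(191) = 190.
Divisors of 190: 1, 2, 5, 10, 19, 38, 95, 190.
Repeated squaring: 162^1 ≡ 162, 162^2 ≡ 77, 162^4 ≡ 8, 162^8 ≡ 64, 162^16 ≡ 85, 162^32 ≡ 158, 162^64 ≡ 134, 162^128 ≡ 2 (mod 191).
Test 162^d mod 191 for each divisor d in increasing order:
162^1 ≡ 162
162^2 ≡ 77
162^5 = 162^4·162^1 ≡ 150
162^10 = 162^8·162^2 ≡ 153
162^19 = 162^16·162^2·162^1 ≡ 49
162^38 = 162^32·162^4·162^2 ≡ 109
162^95 = 162^64·162^16·162^8·162^4·162^2·162^1 ≡ 1  ← first divisor giving 1
The order is 95.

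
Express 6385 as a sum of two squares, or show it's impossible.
12² + 79² (a=12, b=79)

Factorization: 6385 = 5 × 1277
By Fermat: n is sum of two squares iff every prime p ≡ 3 (mod 4) appears to even power.
All primes ≡ 3 (mod 4) appear to even power.
Search a = 0, 1, 2, … for 6385 - a² a perfect square: first hit at a = 12: 6385 - 144 = 6241 = 79².
6385 = 12² + 79² = 144 + 6241 ✓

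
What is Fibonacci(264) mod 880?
608

Matrix identity: Q^n = [[F_(n+1), F_n], [F_n, F_(n-1)]] with Q = [[1,1],[1,0]].
n = 264 = 100001000₂. Square-and-multiply, entries mod 880:
Q^1 = [[1,1],[1,0]]
Q^2 = (Q^1)² = [[2,1],[1,1]]
Q^4 = (Q^2)² = [[5,3],[3,2]]
Q^8 = (Q^4)² = [[34,21],[21,13]]
Q^16 = (Q^8)² = [[717,107],[107,610]]
Q^33 = (Q^16)²·Q = [[487,178],[178,309]]
Q^66 = (Q^33)² = [[453,8],[8,445]]
Q^132 = (Q^66)² = [[233,144],[144,89]]
Q^264 = (Q^132)² = [[225,608],[608,497]]
F_264 mod 880 = Q^264[0][1] = 608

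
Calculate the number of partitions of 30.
5604

p(n) counts ways to write n as a sum of positive integers (order ignored).
Euler's pentagonal recurrence: p(k) = p(k-1) + p(k-2) - p(k-5) - p(k-7) + p(k-12) + p(k-15) - ... (offsets j(3j∓1)/2, signs ++--, p(0)=1, p(<0)=0).
DP table for k = 0..29: p(0)=1, p(1)=1, p(2)=2, p(3)=3, p(4)=5, p(5)=7, p(6)=11, p(7)=15, p(8)=22, p(9)=30, p(10)=42, p(11)=56, p(12)=77, p(13)=101, p(14)=135, p(15)=176, p(16)=231, p(17)=297, p(18)=385, p(19)=490, p(20)=627, p(21)=792, p(22)=1002, p(23)=1255, p(24)=1575, p(25)=1958, p(26)=2436, p(27)=3010, p(28)=3718, p(29)=4565.
Final step: p(30) = p(29) + p(28) - p(25) - p(23) + p(18) + p(15) - p(8) - p(4)
= 4565 + 3718 - 1958 - 1255 + 385 + 176 - 22 - 5
= 5604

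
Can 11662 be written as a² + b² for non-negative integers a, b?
Not possible

Factorization: 11662 = 2 × 7^3 × 17
By Fermat: n is sum of two squares iff every prime p ≡ 3 (mod 4) appears to even power.
Prime(s) ≡ 3 (mod 4) with odd exponent: [(7, 3)]
Therefore 11662 cannot be expressed as a² + b².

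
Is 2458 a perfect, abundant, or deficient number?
deficient

Proper divisors of 2458: sum = 1 + 2 + 1229 = 1232
Since 1232 < 2458, 2458 is deficient.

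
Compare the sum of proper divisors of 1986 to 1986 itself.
abundant

Proper divisors of 1986: sum = 1 + 2 + 3 + 6 + 331 + 662 + 993 = 1998
Since 1998 > 1986, 1986 is abundant.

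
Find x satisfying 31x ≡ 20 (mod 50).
x ≡ 20 (mod 50)

gcd(31, 50) = 1, which divides 20, so solutions exist.
Find 31^(-1) mod 50 by the extended Euclidean algorithm:
50 = 1 × 31 + 19  ⟹  19 = (1)·50 + (-1)·31
31 = 1 × 19 + 12  ⟹  12 = (-1)·50 + (2)·31
19 = 1 × 12 + 7  ⟹  7 = (2)·50 + (-3)·31
12 = 1 × 7 + 5  ⟹  5 = (-3)·50 + (5)·31
7 = 1 × 5 + 2  ⟹  2 = (5)·50 + (-8)·31
5 = 2 × 2 + 1  ⟹  1 = (-13)·50 + (21)·31
So (21)·31 ≡ 1 (mod 50), i.e. 31^(-1) ≡ 21 (mod 50).
x ≡ 21 × 20 = 420 ≡ 20 (mod 50).
Check: 31 × 20 = 620 ≡ 20 (mod 50).
Unique solution: x ≡ 20 (mod 50)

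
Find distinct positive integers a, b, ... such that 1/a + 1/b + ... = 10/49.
1/5 + 1/245

Greedy algorithm:
10/49: ceiling(49/10) = 5, use 1/5
1/245: ceiling(245/1) = 245, use 1/245
Result: 10/49 = 1/5 + 1/245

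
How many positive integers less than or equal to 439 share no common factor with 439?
438

439 = 439
φ(n) = n × ∏(1 - 1/p) for each prime p dividing n
φ(439) = 439 × (1 - 1/439) = 438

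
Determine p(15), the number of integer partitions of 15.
176

p(n) counts ways to write n as a sum of positive integers (order ignored).
Euler's pentagonal recurrence: p(k) = p(k-1) + p(k-2) - p(k-5) - p(k-7) + p(k-12) + p(k-15) - ... (offsets j(3j∓1)/2, signs ++--, p(0)=1, p(<0)=0).
DP table for k = 0..14: p(0)=1, p(1)=1, p(2)=2, p(3)=3, p(4)=5, p(5)=7, p(6)=11, p(7)=15, p(8)=22, p(9)=30, p(10)=42, p(11)=56, p(12)=77, p(13)=101, p(14)=135.
Final step: p(15) = p(14) + p(13) - p(10) - p(8) + p(3) + p(0)
= 135 + 101 - 42 - 22 + 3 + 1
= 176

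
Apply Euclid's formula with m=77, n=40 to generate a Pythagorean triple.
(4329, 6160, 7529)

Euclid's formula: a = m² - n², b = 2mn, c = m² + n²
m = 77, n = 40
a = 77² - 40² = 5929 - 1600 = 4329
b = 2 × 77 × 40 = 6160
c = 77² + 40² = 5929 + 1600 = 7529
Verification: 4329² + 6160² = 18740241 + 37945600 = 56685841 = 7529² ✓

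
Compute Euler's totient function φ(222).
72

222 = 2 × 3 × 37
φ(n) = n × ∏(1 - 1/p) for each prime p dividing n
φ(222) = 222 × (1 - 1/2) × (1 - 1/3) × (1 - 1/37) = 72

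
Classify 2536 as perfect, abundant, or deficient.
deficient

Proper divisors of 2536: sum = 1 + 2 + 4 + 8 + 317 + 634 + 1268 = 2234
Since 2234 < 2536, 2536 is deficient.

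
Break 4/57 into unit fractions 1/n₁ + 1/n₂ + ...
1/15 + 1/285

Greedy algorithm:
4/57: ceiling(57/4) = 15, use 1/15
1/285: ceiling(285/1) = 285, use 1/285
Result: 4/57 = 1/15 + 1/285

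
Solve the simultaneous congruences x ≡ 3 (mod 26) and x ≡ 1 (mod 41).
575

Using Chinese Remainder Theorem:
M = 26 × 41 = 1066
M1 = 41, M2 = 26
y1 = 41^(-1) mod 26 = 7
y2 = 26^(-1) mod 41 = 30
x = (3×41×7 + 1×26×30) mod 1066 = 575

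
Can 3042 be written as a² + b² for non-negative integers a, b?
21² + 51² (a=21, b=51)

Factorization: 3042 = 2 × 3^2 × 13^2
By Fermat: n is sum of two squares iff every prime p ≡ 3 (mod 4) appears to even power.
All primes ≡ 3 (mod 4) appear to even power.
Search a = 0, 1, 2, … for 3042 - a² a perfect square: first hit at a = 21: 3042 - 441 = 2601 = 51².
3042 = 21² + 51² = 441 + 2601 ✓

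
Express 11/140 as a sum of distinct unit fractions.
1/13 + 1/607 + 1/1104740

Greedy algorithm:
11/140: ceiling(140/11) = 13, use 1/13
3/1820: ceiling(1820/3) = 607, use 1/607
1/1104740: ceiling(1104740/1) = 1104740, use 1/1104740
Result: 11/140 = 1/13 + 1/607 + 1/1104740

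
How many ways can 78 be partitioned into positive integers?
12132164

p(n) counts ways to write n as a sum of positive integers (order ignored).
Euler's pentagonal recurrence: p(k) = p(k-1) + p(k-2) - p(k-5) - p(k-7) + p(k-12) + p(k-15) - ... (offsets j(3j∓1)/2, signs ++--, p(0)=1, p(<0)=0).
DP table for k = 0..77: p(0)=1, p(1)=1, p(2)=2, p(3)=3, p(4)=5, p(5)=7, p(6)=11, p(7)=15, p(8)=22, p(9)=30, p(10)=42, p(11)=56, p(12)=77, p(13)=101, p(14)=135, p(15)=176, p(16)=231, p(17)=297, p(18)=385, p(19)=490, p(20)=627, p(21)=792, p(22)=1002, p(23)=1255, p(24)=1575, p(25)=1958, p(26)=2436, p(27)=3010, p(28)=3718, p(29)=4565, p(30)=5604, p(31)=6842, p(32)=8349, p(33)=10143, p(34)=12310, p(35)=14883, p(36)=17977, p(37)=21637, p(38)=26015, p(39)=31185, p(40)=37338, p(41)=44583, p(42)=53174, p(43)=63261, p(44)=75175, p(45)=89134, p(46)=105558, p(47)=124754, p(48)=147273, p(49)=173525, p(50)=204226, p(51)=239943, p(52)=281589, p(53)=329931, p(54)=386155, p(55)=451276, p(56)=526823, p(57)=614154, p(58)=715220, p(59)=831820, p(60)=966467, p(61)=1121505, p(62)=1300156, p(63)=1505499, p(64)=1741630, p(65)=2012558, p(66)=2323520, p(67)=2679689, p(68)=3087735, p(69)=3554345, p(70)=4087968, p(71)=4697205, p(72)=5392783, p(73)=6185689, p(74)=7089500, p(75)=8118264, p(76)=9289091, p(77)=10619863.
Final step: p(78) = p(77) + p(76) - p(73) - p(71) + p(66) + p(63) - p(56) - p(52) + p(43) + p(38) - p(27) - p(21) + p(8) + p(1)
= 10619863 + 9289091 - 6185689 - 4697205 + 2323520 + 1505499 - 526823 - 281589 + 63261 + 26015 - 3010 - 792 + 22 + 1
= 12132164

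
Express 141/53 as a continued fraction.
[2; 1, 1, 1, 17]

Euclidean algorithm steps:
141 = 2 × 53 + 35
53 = 1 × 35 + 18
35 = 1 × 18 + 17
18 = 1 × 17 + 1
17 = 17 × 1 + 0
Continued fraction: [2; 1, 1, 1, 17]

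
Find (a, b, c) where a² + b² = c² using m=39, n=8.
(1457, 624, 1585)

Euclid's formula: a = m² - n², b = 2mn, c = m² + n²
m = 39, n = 8
a = 39² - 8² = 1521 - 64 = 1457
b = 2 × 39 × 8 = 624
c = 39² + 8² = 1521 + 64 = 1585
Verification: 1457² + 624² = 2122849 + 389376 = 2512225 = 1585² ✓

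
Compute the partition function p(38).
26015

p(n) counts ways to write n as a sum of positive integers (order ignored).
Euler's pentagonal recurrence: p(k) = p(k-1) + p(k-2) - p(k-5) - p(k-7) + p(k-12) + p(k-15) - ... (offsets j(3j∓1)/2, signs ++--, p(0)=1, p(<0)=0).
DP table for k = 0..37: p(0)=1, p(1)=1, p(2)=2, p(3)=3, p(4)=5, p(5)=7, p(6)=11, p(7)=15, p(8)=22, p(9)=30, p(10)=42, p(11)=56, p(12)=77, p(13)=101, p(14)=135, p(15)=176, p(16)=231, p(17)=297, p(18)=385, p(19)=490, p(20)=627, p(21)=792, p(22)=1002, p(23)=1255, p(24)=1575, p(25)=1958, p(26)=2436, p(27)=3010, p(28)=3718, p(29)=4565, p(30)=5604, p(31)=6842, p(32)=8349, p(33)=10143, p(34)=12310, p(35)=14883, p(36)=17977, p(37)=21637.
Final step: p(38) = p(37) + p(36) - p(33) - p(31) + p(26) + p(23) - p(16) - p(12) + p(3)
= 21637 + 17977 - 10143 - 6842 + 2436 + 1255 - 231 - 77 + 3
= 26015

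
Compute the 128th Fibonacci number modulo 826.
203

Matrix identity: Q^n = [[F_(n+1), F_n], [F_n, F_(n-1)]] with Q = [[1,1],[1,0]].
n = 128 = 10000000₂. Square-and-multiply, entries mod 826:
Q^1 = [[1,1],[1,0]]
Q^2 = (Q^1)² = [[2,1],[1,1]]
Q^4 = (Q^2)² = [[5,3],[3,2]]
Q^8 = (Q^4)² = [[34,21],[21,13]]
Q^16 = (Q^8)² = [[771,161],[161,610]]
Q^32 = (Q^16)² = [[36,147],[147,715]]
Q^64 = (Q^32)² = [[603,539],[539,64]]
Q^128 = (Q^64)² = [[764,203],[203,561]]
F_128 mod 826 = Q^128[0][1] = 203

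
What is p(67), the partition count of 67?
2679689

p(n) counts ways to write n as a sum of positive integers (order ignored).
Euler's pentagonal recurrence: p(k) = p(k-1) + p(k-2) - p(k-5) - p(k-7) + p(k-12) + p(k-15) - ... (offsets j(3j∓1)/2, signs ++--, p(0)=1, p(<0)=0).
DP table for k = 0..66: p(0)=1, p(1)=1, p(2)=2, p(3)=3, p(4)=5, p(5)=7, p(6)=11, p(7)=15, p(8)=22, p(9)=30, p(10)=42, p(11)=56, p(12)=77, p(13)=101, p(14)=135, p(15)=176, p(16)=231, p(17)=297, p(18)=385, p(19)=490, p(20)=627, p(21)=792, p(22)=1002, p(23)=1255, p(24)=1575, p(25)=1958, p(26)=2436, p(27)=3010, p(28)=3718, p(29)=4565, p(30)=5604, p(31)=6842, p(32)=8349, p(33)=10143, p(34)=12310, p(35)=14883, p(36)=17977, p(37)=21637, p(38)=26015, p(39)=31185, p(40)=37338, p(41)=44583, p(42)=53174, p(43)=63261, p(44)=75175, p(45)=89134, p(46)=105558, p(47)=124754, p(48)=147273, p(49)=173525, p(50)=204226, p(51)=239943, p(52)=281589, p(53)=329931, p(54)=386155, p(55)=451276, p(56)=526823, p(57)=614154, p(58)=715220, p(59)=831820, p(60)=966467, p(61)=1121505, p(62)=1300156, p(63)=1505499, p(64)=1741630, p(65)=2012558, p(66)=2323520.
Final step: p(67) = p(66) + p(65) - p(62) - p(60) + p(55) + p(52) - p(45) - p(41) + p(32) + p(27) - p(16) - p(10)
= 2323520 + 2012558 - 1300156 - 966467 + 451276 + 281589 - 89134 - 44583 + 8349 + 3010 - 231 - 42
= 2679689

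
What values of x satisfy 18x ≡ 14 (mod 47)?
x ≡ 6 (mod 47)

gcd(18, 47) = 1, which divides 14, so solutions exist.
Find 18^(-1) mod 47 by the extended Euclidean algorithm:
47 = 2 × 18 + 11  ⟹  11 = (1)·47 + (-2)·18
18 = 1 × 11 + 7  ⟹  7 = (-1)·47 + (3)·18
11 = 1 × 7 + 4  ⟹  4 = (2)·47 + (-5)·18
7 = 1 × 4 + 3  ⟹  3 = (-3)·47 + (8)·18
4 = 1 × 3 + 1  ⟹  1 = (5)·47 + (-13)·18
So (-13)·18 ≡ 1 (mod 47), i.e. 18^(-1) ≡ -13 ≡ 34 (mod 47).
x ≡ 34 × 14 = 476 ≡ 6 (mod 47).
Check: 18 × 6 = 108 ≡ 14 (mod 47).
Unique solution: x ≡ 6 (mod 47)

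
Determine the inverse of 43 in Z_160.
67

gcd(43, 160) = 1, so the inverse exists.
Extended Euclidean algorithm on (160, 43):
160 = 3 × 43 + 31  ⟹  31 = (1)·160 + (-3)·43
43 = 1 × 31 + 12  ⟹  12 = (-1)·160 + (4)·43
31 = 2 × 12 + 7  ⟹  7 = (3)·160 + (-11)·43
12 = 1 × 7 + 5  ⟹  5 = (-4)·160 + (15)·43
7 = 1 × 5 + 2  ⟹  2 = (7)·160 + (-26)·43
5 = 2 × 2 + 1  ⟹  1 = (-18)·160 + (67)·43
So (67)·43 ≡ 1 (mod 160), i.e. 43^(-1) ≡ 67 (mod 160).
Check: 43 × 67 = 2881 ≡ 1 (mod 160)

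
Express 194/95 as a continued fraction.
[2; 23, 1, 3]

Euclidean algorithm steps:
194 = 2 × 95 + 4
95 = 23 × 4 + 3
4 = 1 × 3 + 1
3 = 3 × 1 + 0
Continued fraction: [2; 23, 1, 3]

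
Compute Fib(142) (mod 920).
551

Matrix identity: Q^n = [[F_(n+1), F_n], [F_n, F_(n-1)]] with Q = [[1,1],[1,0]].
n = 142 = 10001110₂. Square-and-multiply, entries mod 920:
Q^1 = [[1,1],[1,0]]
Q^2 = (Q^1)² = [[2,1],[1,1]]
Q^4 = (Q^2)² = [[5,3],[3,2]]
Q^8 = (Q^4)² = [[34,21],[21,13]]
Q^17 = (Q^8)²·Q = [[744,677],[677,67]]
Q^35 = (Q^17)²·Q = [[592,785],[785,727]]
Q^71 = (Q^35)²·Q = [[184,689],[689,415]]
Q^142 = (Q^71)² = [[737,551],[551,186]]
F_142 mod 920 = Q^142[0][1] = 551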